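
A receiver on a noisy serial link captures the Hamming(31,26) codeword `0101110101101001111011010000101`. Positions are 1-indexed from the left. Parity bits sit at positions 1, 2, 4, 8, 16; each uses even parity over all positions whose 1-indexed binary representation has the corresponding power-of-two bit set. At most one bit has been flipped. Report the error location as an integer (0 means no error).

s1: b1⊕b3⊕b5⊕b7⊕b9⊕b11⊕b13⊕b15⊕b17⊕b19⊕b21⊕b23⊕b25⊕b27⊕b29⊕b31 = 0⊕0⊕1⊕0⊕0⊕1⊕1⊕0⊕1⊕1⊕1⊕0⊕0⊕0⊕1⊕1 = 0
s2: b2⊕b3⊕b6⊕b7⊕b10⊕b11⊕b14⊕b15⊕b18⊕b19⊕b22⊕b23⊕b26⊕b27⊕b30⊕b31 = 1⊕0⊕1⊕0⊕1⊕1⊕0⊕0⊕1⊕1⊕1⊕0⊕0⊕0⊕0⊕1 = 0
s4: b4⊕b5⊕b6⊕b7⊕b12⊕b13⊕b14⊕b15⊕b20⊕b21⊕b22⊕b23⊕b28⊕b29⊕b30⊕b31 = 1⊕1⊕1⊕0⊕0⊕1⊕0⊕0⊕0⊕1⊕1⊕0⊕0⊕1⊕0⊕1 = 0
s8: b8⊕b9⊕b10⊕b11⊕b12⊕b13⊕b14⊕b15⊕b24⊕b25⊕b26⊕b27⊕b28⊕b29⊕b30⊕b31 = 1⊕0⊕1⊕1⊕0⊕1⊕0⊕0⊕1⊕0⊕0⊕0⊕0⊕1⊕0⊕1 = 1
s16: b16⊕b17⊕b18⊕b19⊕b20⊕b21⊕b22⊕b23⊕b24⊕b25⊕b26⊕b27⊕b28⊕b29⊕b30⊕b31 = 1⊕1⊕1⊕1⊕0⊕1⊕1⊕0⊕1⊕0⊕0⊕0⊕0⊕1⊕0⊕1 = 1
Syndrome (s16...s1) = 11000 → position 24.

24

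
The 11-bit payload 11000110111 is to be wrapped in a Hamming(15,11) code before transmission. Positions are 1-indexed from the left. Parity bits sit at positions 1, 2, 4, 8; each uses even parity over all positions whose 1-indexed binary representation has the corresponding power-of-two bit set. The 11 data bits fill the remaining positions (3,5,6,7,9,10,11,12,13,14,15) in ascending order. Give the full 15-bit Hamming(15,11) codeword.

Place data bits at non-power-of-two positions: b3=1, b5=1, b6=0, b7=0, b9=0, b10=1, b11=1, b12=0, b13=1, b14=1, b15=1.
p1 = XOR of data positions {3,5,7,9,11,13,15} = 1⊕1⊕0⊕0⊕1⊕1⊕1 = 1
p2 = XOR of data positions {3,6,7,10,11,14,15} = 1⊕0⊕0⊕1⊕1⊕1⊕1 = 1
p4 = XOR of data positions {5,6,7,12,13,14,15} = 1⊕0⊕0⊕0⊕1⊕1⊕1 = 0
p8 = XOR of data positions {9,10,11,12,13,14,15} = 0⊕1⊕1⊕0⊕1⊕1⊕1 = 1
Codeword b1..b15 = 111010010110111

111010010110111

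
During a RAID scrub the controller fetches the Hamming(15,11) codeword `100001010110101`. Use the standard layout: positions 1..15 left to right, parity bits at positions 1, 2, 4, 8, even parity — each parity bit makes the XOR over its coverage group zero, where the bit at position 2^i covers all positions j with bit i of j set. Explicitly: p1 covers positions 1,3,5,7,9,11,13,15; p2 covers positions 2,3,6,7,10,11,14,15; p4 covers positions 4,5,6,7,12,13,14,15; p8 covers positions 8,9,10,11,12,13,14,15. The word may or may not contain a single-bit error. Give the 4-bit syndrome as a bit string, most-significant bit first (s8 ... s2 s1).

1100

s1: b1⊕b3⊕b5⊕b7⊕b9⊕b11⊕b13⊕b15 = 1⊕0⊕0⊕0⊕0⊕1⊕1⊕1 = 0
s2: b2⊕b3⊕b6⊕b7⊕b10⊕b11⊕b14⊕b15 = 0⊕0⊕1⊕0⊕1⊕1⊕0⊕1 = 0
s4: b4⊕b5⊕b6⊕b7⊕b12⊕b13⊕b14⊕b15 = 0⊕0⊕1⊕0⊕0⊕1⊕0⊕1 = 1
s8: b8⊕b9⊕b10⊕b11⊕b12⊕b13⊕b14⊕b15 = 1⊕0⊕1⊕1⊕0⊕1⊕0⊕1 = 1
Syndrome (s8...s1) = 1100 → position 12.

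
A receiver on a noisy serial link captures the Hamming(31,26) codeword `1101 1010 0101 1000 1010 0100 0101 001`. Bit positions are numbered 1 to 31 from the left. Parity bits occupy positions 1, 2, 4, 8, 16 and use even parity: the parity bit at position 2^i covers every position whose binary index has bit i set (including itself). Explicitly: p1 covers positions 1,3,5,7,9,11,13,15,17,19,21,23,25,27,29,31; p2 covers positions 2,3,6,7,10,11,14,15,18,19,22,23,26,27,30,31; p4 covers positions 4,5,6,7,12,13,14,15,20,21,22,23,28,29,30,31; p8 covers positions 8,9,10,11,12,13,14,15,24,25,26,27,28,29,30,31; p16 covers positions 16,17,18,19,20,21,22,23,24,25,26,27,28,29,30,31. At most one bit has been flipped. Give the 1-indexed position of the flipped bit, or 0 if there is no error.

s1: b1⊕b3⊕b5⊕b7⊕b9⊕b11⊕b13⊕b15⊕b17⊕b19⊕b21⊕b23⊕b25⊕b27⊕b29⊕b31 = 1⊕0⊕1⊕1⊕0⊕0⊕1⊕0⊕1⊕1⊕0⊕0⊕0⊕0⊕0⊕1 = 1
s2: b2⊕b3⊕b6⊕b7⊕b10⊕b11⊕b14⊕b15⊕b18⊕b19⊕b22⊕b23⊕b26⊕b27⊕b30⊕b31 = 1⊕0⊕0⊕1⊕1⊕0⊕0⊕0⊕0⊕1⊕1⊕0⊕1⊕0⊕0⊕1 = 1
s4: b4⊕b5⊕b6⊕b7⊕b12⊕b13⊕b14⊕b15⊕b20⊕b21⊕b22⊕b23⊕b28⊕b29⊕b30⊕b31 = 1⊕1⊕0⊕1⊕1⊕1⊕0⊕0⊕0⊕0⊕1⊕0⊕1⊕0⊕0⊕1 = 0
s8: b8⊕b9⊕b10⊕b11⊕b12⊕b13⊕b14⊕b15⊕b24⊕b25⊕b26⊕b27⊕b28⊕b29⊕b30⊕b31 = 0⊕0⊕1⊕0⊕1⊕1⊕0⊕0⊕0⊕0⊕1⊕0⊕1⊕0⊕0⊕1 = 0
s16: b16⊕b17⊕b18⊕b19⊕b20⊕b21⊕b22⊕b23⊕b24⊕b25⊕b26⊕b27⊕b28⊕b29⊕b30⊕b31 = 0⊕1⊕0⊕1⊕0⊕0⊕1⊕0⊕0⊕0⊕1⊕0⊕1⊕0⊕0⊕1 = 0
Syndrome (s16...s1) = 00011 → position 3.

3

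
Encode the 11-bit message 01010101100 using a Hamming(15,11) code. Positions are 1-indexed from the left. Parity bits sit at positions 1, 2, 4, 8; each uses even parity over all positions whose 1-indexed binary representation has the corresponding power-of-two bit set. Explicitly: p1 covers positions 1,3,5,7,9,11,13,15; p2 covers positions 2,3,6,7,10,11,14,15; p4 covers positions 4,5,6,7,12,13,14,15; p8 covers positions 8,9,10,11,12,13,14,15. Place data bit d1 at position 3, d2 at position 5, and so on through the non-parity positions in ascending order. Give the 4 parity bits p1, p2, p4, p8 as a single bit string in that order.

Place data bits at non-power-of-two positions: b3=0, b5=1, b6=0, b7=1, b9=0, b10=1, b11=0, b12=1, b13=1, b14=0, b15=0.
p1 = XOR of data positions {3,5,7,9,11,13,15} = 0⊕1⊕1⊕0⊕0⊕1⊕0 = 1
p2 = XOR of data positions {3,6,7,10,11,14,15} = 0⊕0⊕1⊕1⊕0⊕0⊕0 = 0
p4 = XOR of data positions {5,6,7,12,13,14,15} = 1⊕0⊕1⊕1⊕1⊕0⊕0 = 0
p8 = XOR of data positions {9,10,11,12,13,14,15} = 0⊕1⊕0⊕1⊕1⊕0⊕0 = 1
Parity bits p1,p2,p4,p8 = 1001

1001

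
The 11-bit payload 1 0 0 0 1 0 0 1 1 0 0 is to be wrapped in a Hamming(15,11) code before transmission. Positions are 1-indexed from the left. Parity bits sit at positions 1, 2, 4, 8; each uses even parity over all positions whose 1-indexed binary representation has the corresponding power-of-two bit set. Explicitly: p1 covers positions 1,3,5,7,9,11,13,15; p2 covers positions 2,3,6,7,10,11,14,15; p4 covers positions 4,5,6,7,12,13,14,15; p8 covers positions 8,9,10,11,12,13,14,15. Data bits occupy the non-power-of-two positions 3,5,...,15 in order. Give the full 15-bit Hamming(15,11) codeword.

Place data bits at non-power-of-two positions: b3=1, b5=0, b6=0, b7=0, b9=1, b10=0, b11=0, b12=1, b13=1, b14=0, b15=0.
p1 = XOR of data positions {3,5,7,9,11,13,15} = 1⊕0⊕0⊕1⊕0⊕1⊕0 = 1
p2 = XOR of data positions {3,6,7,10,11,14,15} = 1⊕0⊕0⊕0⊕0⊕0⊕0 = 1
p4 = XOR of data positions {5,6,7,12,13,14,15} = 0⊕0⊕0⊕1⊕1⊕0⊕0 = 0
p8 = XOR of data positions {9,10,11,12,13,14,15} = 1⊕0⊕0⊕1⊕1⊕0⊕0 = 1
Codeword b1..b15 = 111000011001100

111000011001100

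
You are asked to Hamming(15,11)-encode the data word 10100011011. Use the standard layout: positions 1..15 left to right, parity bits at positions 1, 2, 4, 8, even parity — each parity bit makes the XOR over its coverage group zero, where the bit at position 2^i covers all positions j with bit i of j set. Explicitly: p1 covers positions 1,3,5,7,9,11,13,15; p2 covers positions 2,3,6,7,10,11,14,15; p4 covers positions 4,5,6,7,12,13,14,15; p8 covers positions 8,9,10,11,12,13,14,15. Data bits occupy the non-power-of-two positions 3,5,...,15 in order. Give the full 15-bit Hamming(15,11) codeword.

111001000011011

Place data bits at non-power-of-two positions: b3=1, b5=0, b6=1, b7=0, b9=0, b10=0, b11=1, b12=1, b13=0, b14=1, b15=1.
p1 = XOR of data positions {3,5,7,9,11,13,15} = 1⊕0⊕0⊕0⊕1⊕0⊕1 = 1
p2 = XOR of data positions {3,6,7,10,11,14,15} = 1⊕1⊕0⊕0⊕1⊕1⊕1 = 1
p4 = XOR of data positions {5,6,7,12,13,14,15} = 0⊕1⊕0⊕1⊕0⊕1⊕1 = 0
p8 = XOR of data positions {9,10,11,12,13,14,15} = 0⊕0⊕1⊕1⊕0⊕1⊕1 = 0
Codeword b1..b15 = 111001000011011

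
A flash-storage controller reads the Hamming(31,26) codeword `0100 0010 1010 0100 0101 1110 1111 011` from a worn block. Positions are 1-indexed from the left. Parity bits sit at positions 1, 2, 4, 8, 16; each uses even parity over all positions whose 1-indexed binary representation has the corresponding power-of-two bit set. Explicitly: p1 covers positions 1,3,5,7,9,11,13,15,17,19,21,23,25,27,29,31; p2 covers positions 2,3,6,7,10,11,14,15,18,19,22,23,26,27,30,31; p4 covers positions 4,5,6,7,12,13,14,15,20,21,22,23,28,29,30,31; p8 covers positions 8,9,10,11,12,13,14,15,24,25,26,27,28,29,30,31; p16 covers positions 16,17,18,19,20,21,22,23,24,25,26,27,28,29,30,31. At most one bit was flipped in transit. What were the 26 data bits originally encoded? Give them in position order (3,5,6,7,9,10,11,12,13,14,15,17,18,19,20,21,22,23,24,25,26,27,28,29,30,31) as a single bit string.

00011010010010111101111001

s1: b1⊕b3⊕b5⊕b7⊕b9⊕b11⊕b13⊕b15⊕b17⊕b19⊕b21⊕b23⊕b25⊕b27⊕b29⊕b31 = 0⊕0⊕0⊕1⊕1⊕1⊕0⊕0⊕0⊕0⊕1⊕1⊕1⊕1⊕0⊕1 = 0
s2: b2⊕b3⊕b6⊕b7⊕b10⊕b11⊕b14⊕b15⊕b18⊕b19⊕b22⊕b23⊕b26⊕b27⊕b30⊕b31 = 1⊕0⊕0⊕1⊕0⊕1⊕1⊕0⊕1⊕0⊕1⊕1⊕1⊕1⊕1⊕1 = 1
s4: b4⊕b5⊕b6⊕b7⊕b12⊕b13⊕b14⊕b15⊕b20⊕b21⊕b22⊕b23⊕b28⊕b29⊕b30⊕b31 = 0⊕0⊕0⊕1⊕0⊕0⊕1⊕0⊕1⊕1⊕1⊕1⊕1⊕0⊕1⊕1 = 1
s8: b8⊕b9⊕b10⊕b11⊕b12⊕b13⊕b14⊕b15⊕b24⊕b25⊕b26⊕b27⊕b28⊕b29⊕b30⊕b31 = 0⊕1⊕0⊕1⊕0⊕0⊕1⊕0⊕0⊕1⊕1⊕1⊕1⊕0⊕1⊕1 = 1
s16: b16⊕b17⊕b18⊕b19⊕b20⊕b21⊕b22⊕b23⊕b24⊕b25⊕b26⊕b27⊕b28⊕b29⊕b30⊕b31 = 0⊕0⊕1⊕0⊕1⊕1⊕1⊕1⊕0⊕1⊕1⊕1⊕1⊕0⊕1⊕1 = 1
Syndrome (s16...s1) = 11110 → position 30.
Flip bit 30: corrected codeword = 0100001010100100010111101111001
Data bits at positions 3,5,6,7,9,10,11,12,13,14,15,17,18,19,20,21,22,23,24,25,26,27,28,29,30,31: 00011010010010111101111001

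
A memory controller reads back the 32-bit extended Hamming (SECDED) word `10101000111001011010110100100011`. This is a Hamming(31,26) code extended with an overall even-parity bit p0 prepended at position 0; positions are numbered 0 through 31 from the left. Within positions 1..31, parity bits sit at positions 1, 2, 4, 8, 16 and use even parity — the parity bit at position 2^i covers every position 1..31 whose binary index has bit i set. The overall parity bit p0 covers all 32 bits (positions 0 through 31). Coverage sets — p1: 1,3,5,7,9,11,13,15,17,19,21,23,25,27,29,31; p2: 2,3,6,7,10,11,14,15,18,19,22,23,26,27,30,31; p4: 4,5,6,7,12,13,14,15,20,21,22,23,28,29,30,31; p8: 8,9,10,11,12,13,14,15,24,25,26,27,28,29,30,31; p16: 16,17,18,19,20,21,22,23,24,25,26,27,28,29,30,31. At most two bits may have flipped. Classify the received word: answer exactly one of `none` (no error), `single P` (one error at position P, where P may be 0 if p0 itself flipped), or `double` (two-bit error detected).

s1: b1⊕b3⊕b5⊕b7⊕b9⊕b11⊕b13⊕b15⊕b17⊕b19⊕b21⊕b23⊕b25⊕b27⊕b29⊕b31 = 0⊕0⊕0⊕0⊕1⊕0⊕1⊕1⊕0⊕0⊕1⊕1⊕0⊕0⊕0⊕1 = 0
s2: b2⊕b3⊕b6⊕b7⊕b10⊕b11⊕b14⊕b15⊕b18⊕b19⊕b22⊕b23⊕b26⊕b27⊕b30⊕b31 = 1⊕0⊕0⊕0⊕1⊕0⊕0⊕1⊕1⊕0⊕0⊕1⊕1⊕0⊕1⊕1 = 0
s4: b4⊕b5⊕b6⊕b7⊕b12⊕b13⊕b14⊕b15⊕b20⊕b21⊕b22⊕b23⊕b28⊕b29⊕b30⊕b31 = 1⊕0⊕0⊕0⊕0⊕1⊕0⊕1⊕1⊕1⊕0⊕1⊕0⊕0⊕1⊕1 = 0
s8: b8⊕b9⊕b10⊕b11⊕b12⊕b13⊕b14⊕b15⊕b24⊕b25⊕b26⊕b27⊕b28⊕b29⊕b30⊕b31 = 1⊕1⊕1⊕0⊕0⊕1⊕0⊕1⊕0⊕0⊕1⊕0⊕0⊕0⊕1⊕1 = 0
s16: b16⊕b17⊕b18⊕b19⊕b20⊕b21⊕b22⊕b23⊕b24⊕b25⊕b26⊕b27⊕b28⊕b29⊕b30⊕b31 = 1⊕0⊕1⊕0⊕1⊕1⊕0⊕1⊕0⊕0⊕1⊕0⊕0⊕0⊕1⊕1 = 0
Syndrome (s16...s1) = 00000 → position 0 (no error).
Overall parity (XOR of all 32 bits, including p0): 1⊕0⊕1⊕0⊕1⊕0⊕0⊕0⊕1⊕1⊕1⊕0⊕0⊕1⊕0⊕1⊕1⊕0⊕1⊕0⊕1⊕1⊕0⊕1⊕0⊕0⊕1⊕0⊕0⊕0⊕1⊕1 = 0
Overall=0, syndrome position=0 → no error.

none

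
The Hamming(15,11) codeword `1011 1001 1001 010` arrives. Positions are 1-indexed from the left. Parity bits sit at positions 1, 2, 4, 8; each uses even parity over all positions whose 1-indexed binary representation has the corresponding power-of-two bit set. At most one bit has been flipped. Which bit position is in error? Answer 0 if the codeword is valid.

s1: b1⊕b3⊕b5⊕b7⊕b9⊕b11⊕b13⊕b15 = 1⊕1⊕1⊕0⊕1⊕0⊕0⊕0 = 0
s2: b2⊕b3⊕b6⊕b7⊕b10⊕b11⊕b14⊕b15 = 0⊕1⊕0⊕0⊕0⊕0⊕1⊕0 = 0
s4: b4⊕b5⊕b6⊕b7⊕b12⊕b13⊕b14⊕b15 = 1⊕1⊕0⊕0⊕1⊕0⊕1⊕0 = 0
s8: b8⊕b9⊕b10⊕b11⊕b12⊕b13⊕b14⊕b15 = 1⊕1⊕0⊕0⊕1⊕0⊕1⊕0 = 0
Syndrome (s8...s1) = 0000 → position 0 (no error).

0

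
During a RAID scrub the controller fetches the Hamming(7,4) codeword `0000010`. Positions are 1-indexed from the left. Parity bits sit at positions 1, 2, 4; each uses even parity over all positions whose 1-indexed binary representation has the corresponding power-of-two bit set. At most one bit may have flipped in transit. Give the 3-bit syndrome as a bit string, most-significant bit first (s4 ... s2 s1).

s1: b1⊕b3⊕b5⊕b7 = 0⊕0⊕0⊕0 = 0
s2: b2⊕b3⊕b6⊕b7 = 0⊕0⊕1⊕0 = 1
s4: b4⊕b5⊕b6⊕b7 = 0⊕0⊕1⊕0 = 1
Syndrome (s4...s1) = 110 → position 6.

110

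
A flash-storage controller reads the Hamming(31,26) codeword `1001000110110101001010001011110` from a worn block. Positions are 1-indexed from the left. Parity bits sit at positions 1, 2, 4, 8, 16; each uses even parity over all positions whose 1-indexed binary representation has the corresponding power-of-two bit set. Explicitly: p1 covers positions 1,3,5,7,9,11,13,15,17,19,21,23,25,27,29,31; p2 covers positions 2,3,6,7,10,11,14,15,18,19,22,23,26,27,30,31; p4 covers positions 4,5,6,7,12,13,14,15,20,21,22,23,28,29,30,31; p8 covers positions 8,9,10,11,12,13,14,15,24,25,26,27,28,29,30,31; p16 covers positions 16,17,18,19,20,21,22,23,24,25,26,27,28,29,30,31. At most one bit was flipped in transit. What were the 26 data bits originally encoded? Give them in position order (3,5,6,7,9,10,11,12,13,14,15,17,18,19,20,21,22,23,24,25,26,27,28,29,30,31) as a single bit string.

00101011010001010001011110

s1: b1⊕b3⊕b5⊕b7⊕b9⊕b11⊕b13⊕b15⊕b17⊕b19⊕b21⊕b23⊕b25⊕b27⊕b29⊕b31 = 1⊕0⊕0⊕0⊕1⊕1⊕0⊕0⊕0⊕1⊕1⊕0⊕1⊕1⊕1⊕0 = 0
s2: b2⊕b3⊕b6⊕b7⊕b10⊕b11⊕b14⊕b15⊕b18⊕b19⊕b22⊕b23⊕b26⊕b27⊕b30⊕b31 = 0⊕0⊕0⊕0⊕0⊕1⊕1⊕0⊕0⊕1⊕0⊕0⊕0⊕1⊕1⊕0 = 1
s4: b4⊕b5⊕b6⊕b7⊕b12⊕b13⊕b14⊕b15⊕b20⊕b21⊕b22⊕b23⊕b28⊕b29⊕b30⊕b31 = 1⊕0⊕0⊕0⊕1⊕0⊕1⊕0⊕0⊕1⊕0⊕0⊕1⊕1⊕1⊕0 = 1
s8: b8⊕b9⊕b10⊕b11⊕b12⊕b13⊕b14⊕b15⊕b24⊕b25⊕b26⊕b27⊕b28⊕b29⊕b30⊕b31 = 1⊕1⊕0⊕1⊕1⊕0⊕1⊕0⊕0⊕1⊕0⊕1⊕1⊕1⊕1⊕0 = 0
s16: b16⊕b17⊕b18⊕b19⊕b20⊕b21⊕b22⊕b23⊕b24⊕b25⊕b26⊕b27⊕b28⊕b29⊕b30⊕b31 = 1⊕0⊕0⊕1⊕0⊕1⊕0⊕0⊕0⊕1⊕0⊕1⊕1⊕1⊕1⊕0 = 0
Syndrome (s16...s1) = 00110 → position 6.
Flip bit 6: corrected codeword = 1001010110110101001010001011110
Data bits at positions 3,5,6,7,9,10,11,12,13,14,15,17,18,19,20,21,22,23,24,25,26,27,28,29,30,31: 00101011010001010001011110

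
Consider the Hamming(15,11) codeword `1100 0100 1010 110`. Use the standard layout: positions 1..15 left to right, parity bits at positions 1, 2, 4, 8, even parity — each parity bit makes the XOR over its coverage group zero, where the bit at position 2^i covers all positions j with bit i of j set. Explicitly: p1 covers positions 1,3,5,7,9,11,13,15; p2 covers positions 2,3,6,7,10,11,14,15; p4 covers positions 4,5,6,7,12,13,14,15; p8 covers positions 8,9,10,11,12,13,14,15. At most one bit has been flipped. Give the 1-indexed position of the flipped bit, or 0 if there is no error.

s1: b1⊕b3⊕b5⊕b7⊕b9⊕b11⊕b13⊕b15 = 1⊕0⊕0⊕0⊕1⊕1⊕1⊕0 = 0
s2: b2⊕b3⊕b6⊕b7⊕b10⊕b11⊕b14⊕b15 = 1⊕0⊕1⊕0⊕0⊕1⊕1⊕0 = 0
s4: b4⊕b5⊕b6⊕b7⊕b12⊕b13⊕b14⊕b15 = 0⊕0⊕1⊕0⊕0⊕1⊕1⊕0 = 1
s8: b8⊕b9⊕b10⊕b11⊕b12⊕b13⊕b14⊕b15 = 0⊕1⊕0⊕1⊕0⊕1⊕1⊕0 = 0
Syndrome (s8...s1) = 0100 → position 4.

4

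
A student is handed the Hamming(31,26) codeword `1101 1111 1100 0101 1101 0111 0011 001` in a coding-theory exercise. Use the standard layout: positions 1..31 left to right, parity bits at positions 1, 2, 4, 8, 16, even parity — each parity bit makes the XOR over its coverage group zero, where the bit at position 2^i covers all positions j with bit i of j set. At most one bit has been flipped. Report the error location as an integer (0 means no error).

0

s1: b1⊕b3⊕b5⊕b7⊕b9⊕b11⊕b13⊕b15⊕b17⊕b19⊕b21⊕b23⊕b25⊕b27⊕b29⊕b31 = 1⊕0⊕1⊕1⊕1⊕0⊕0⊕0⊕1⊕0⊕0⊕1⊕0⊕1⊕0⊕1 = 0
s2: b2⊕b3⊕b6⊕b7⊕b10⊕b11⊕b14⊕b15⊕b18⊕b19⊕b22⊕b23⊕b26⊕b27⊕b30⊕b31 = 1⊕0⊕1⊕1⊕1⊕0⊕1⊕0⊕1⊕0⊕1⊕1⊕0⊕1⊕0⊕1 = 0
s4: b4⊕b5⊕b6⊕b7⊕b12⊕b13⊕b14⊕b15⊕b20⊕b21⊕b22⊕b23⊕b28⊕b29⊕b30⊕b31 = 1⊕1⊕1⊕1⊕0⊕0⊕1⊕0⊕1⊕0⊕1⊕1⊕1⊕0⊕0⊕1 = 0
s8: b8⊕b9⊕b10⊕b11⊕b12⊕b13⊕b14⊕b15⊕b24⊕b25⊕b26⊕b27⊕b28⊕b29⊕b30⊕b31 = 1⊕1⊕1⊕0⊕0⊕0⊕1⊕0⊕1⊕0⊕0⊕1⊕1⊕0⊕0⊕1 = 0
s16: b16⊕b17⊕b18⊕b19⊕b20⊕b21⊕b22⊕b23⊕b24⊕b25⊕b26⊕b27⊕b28⊕b29⊕b30⊕b31 = 1⊕1⊕1⊕0⊕1⊕0⊕1⊕1⊕1⊕0⊕0⊕1⊕1⊕0⊕0⊕1 = 0
Syndrome (s16...s1) = 00000 → position 0 (no error).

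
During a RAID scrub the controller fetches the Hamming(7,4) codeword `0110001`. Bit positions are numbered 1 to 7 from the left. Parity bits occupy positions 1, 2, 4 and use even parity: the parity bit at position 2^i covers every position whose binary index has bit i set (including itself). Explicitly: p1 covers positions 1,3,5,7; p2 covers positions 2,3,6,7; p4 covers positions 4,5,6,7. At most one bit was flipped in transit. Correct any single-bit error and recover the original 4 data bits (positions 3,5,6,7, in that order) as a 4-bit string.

1011

s1: b1⊕b3⊕b5⊕b7 = 0⊕1⊕0⊕1 = 0
s2: b2⊕b3⊕b6⊕b7 = 1⊕1⊕0⊕1 = 1
s4: b4⊕b5⊕b6⊕b7 = 0⊕0⊕0⊕1 = 1
Syndrome (s4...s1) = 110 → position 6.
Flip bit 6: corrected codeword = 0110011
Data bits at positions 3,5,6,7: 1011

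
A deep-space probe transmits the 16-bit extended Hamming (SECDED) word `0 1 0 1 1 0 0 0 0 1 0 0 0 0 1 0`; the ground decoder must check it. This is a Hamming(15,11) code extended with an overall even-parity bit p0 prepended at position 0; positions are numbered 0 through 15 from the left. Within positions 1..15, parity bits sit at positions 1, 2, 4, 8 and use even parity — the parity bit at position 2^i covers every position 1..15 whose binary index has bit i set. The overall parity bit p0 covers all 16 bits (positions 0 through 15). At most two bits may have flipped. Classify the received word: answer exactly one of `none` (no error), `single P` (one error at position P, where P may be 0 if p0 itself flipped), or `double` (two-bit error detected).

s1: b1⊕b3⊕b5⊕b7⊕b9⊕b11⊕b13⊕b15 = 1⊕1⊕0⊕0⊕1⊕0⊕0⊕0 = 1
s2: b2⊕b3⊕b6⊕b7⊕b10⊕b11⊕b14⊕b15 = 0⊕1⊕0⊕0⊕0⊕0⊕1⊕0 = 0
s4: b4⊕b5⊕b6⊕b7⊕b12⊕b13⊕b14⊕b15 = 1⊕0⊕0⊕0⊕0⊕0⊕1⊕0 = 0
s8: b8⊕b9⊕b10⊕b11⊕b12⊕b13⊕b14⊕b15 = 0⊕1⊕0⊕0⊕0⊕0⊕1⊕0 = 0
Syndrome (s8...s1) = 0001 → position 1.
Overall parity (XOR of all 16 bits, including p0): 0⊕1⊕0⊕1⊕1⊕0⊕0⊕0⊕0⊕1⊕0⊕0⊕0⊕0⊕1⊕0 = 1
Overall=1, syndrome position=1 → single-bit error at position 1.

single 1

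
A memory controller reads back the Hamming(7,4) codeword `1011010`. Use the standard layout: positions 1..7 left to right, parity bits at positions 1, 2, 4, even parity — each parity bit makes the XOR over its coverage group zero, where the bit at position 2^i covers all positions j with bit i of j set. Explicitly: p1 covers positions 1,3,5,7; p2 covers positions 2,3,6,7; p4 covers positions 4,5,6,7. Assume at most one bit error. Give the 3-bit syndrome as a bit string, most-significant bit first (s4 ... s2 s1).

000

s1: b1⊕b3⊕b5⊕b7 = 1⊕1⊕0⊕0 = 0
s2: b2⊕b3⊕b6⊕b7 = 0⊕1⊕1⊕0 = 0
s4: b4⊕b5⊕b6⊕b7 = 1⊕0⊕1⊕0 = 0
Syndrome (s4...s1) = 000 → position 0 (no error).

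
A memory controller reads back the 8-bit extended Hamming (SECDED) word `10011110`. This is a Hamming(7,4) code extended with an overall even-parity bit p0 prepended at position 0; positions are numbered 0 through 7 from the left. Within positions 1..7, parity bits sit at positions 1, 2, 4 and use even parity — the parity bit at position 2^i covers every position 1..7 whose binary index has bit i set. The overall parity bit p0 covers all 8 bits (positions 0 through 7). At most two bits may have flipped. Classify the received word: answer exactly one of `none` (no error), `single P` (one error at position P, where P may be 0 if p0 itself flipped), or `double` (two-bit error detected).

s1: b1⊕b3⊕b5⊕b7 = 0⊕1⊕1⊕0 = 0
s2: b2⊕b3⊕b6⊕b7 = 0⊕1⊕1⊕0 = 0
s4: b4⊕b5⊕b6⊕b7 = 1⊕1⊕1⊕0 = 1
Syndrome (s4...s1) = 100 → position 4.
Overall parity (XOR of all 8 bits, including p0): 1⊕0⊕0⊕1⊕1⊕1⊕1⊕0 = 1
Overall=1, syndrome position=4 → single-bit error at position 4.

single 4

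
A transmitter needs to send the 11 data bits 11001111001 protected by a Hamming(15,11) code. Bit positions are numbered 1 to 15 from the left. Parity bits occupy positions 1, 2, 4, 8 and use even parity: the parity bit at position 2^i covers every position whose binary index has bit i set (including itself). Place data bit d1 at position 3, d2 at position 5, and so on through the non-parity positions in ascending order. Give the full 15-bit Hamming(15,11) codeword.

101110011111001

Place data bits at non-power-of-two positions: b3=1, b5=1, b6=0, b7=0, b9=1, b10=1, b11=1, b12=1, b13=0, b14=0, b15=1.
p1 = XOR of data positions {3,5,7,9,11,13,15} = 1⊕1⊕0⊕1⊕1⊕0⊕1 = 1
p2 = XOR of data positions {3,6,7,10,11,14,15} = 1⊕0⊕0⊕1⊕1⊕0⊕1 = 0
p4 = XOR of data positions {5,6,7,12,13,14,15} = 1⊕0⊕0⊕1⊕0⊕0⊕1 = 1
p8 = XOR of data positions {9,10,11,12,13,14,15} = 1⊕1⊕1⊕1⊕0⊕0⊕1 = 1
Codeword b1..b15 = 101110011111001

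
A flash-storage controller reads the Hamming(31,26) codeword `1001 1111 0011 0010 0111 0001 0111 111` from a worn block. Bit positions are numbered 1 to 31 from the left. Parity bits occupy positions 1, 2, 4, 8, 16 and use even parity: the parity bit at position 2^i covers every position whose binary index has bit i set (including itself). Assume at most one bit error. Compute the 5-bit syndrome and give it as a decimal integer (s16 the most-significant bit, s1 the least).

s1: b1⊕b3⊕b5⊕b7⊕b9⊕b11⊕b13⊕b15⊕b17⊕b19⊕b21⊕b23⊕b25⊕b27⊕b29⊕b31 = 1⊕0⊕1⊕1⊕0⊕1⊕0⊕1⊕0⊕1⊕0⊕0⊕0⊕1⊕1⊕1 = 1
s2: b2⊕b3⊕b6⊕b7⊕b10⊕b11⊕b14⊕b15⊕b18⊕b19⊕b22⊕b23⊕b26⊕b27⊕b30⊕b31 = 0⊕0⊕1⊕1⊕0⊕1⊕0⊕1⊕1⊕1⊕0⊕0⊕1⊕1⊕1⊕1 = 0
s4: b4⊕b5⊕b6⊕b7⊕b12⊕b13⊕b14⊕b15⊕b20⊕b21⊕b22⊕b23⊕b28⊕b29⊕b30⊕b31 = 1⊕1⊕1⊕1⊕1⊕0⊕0⊕1⊕1⊕0⊕0⊕0⊕1⊕1⊕1⊕1 = 1
s8: b8⊕b9⊕b10⊕b11⊕b12⊕b13⊕b14⊕b15⊕b24⊕b25⊕b26⊕b27⊕b28⊕b29⊕b30⊕b31 = 1⊕0⊕0⊕1⊕1⊕0⊕0⊕1⊕1⊕0⊕1⊕1⊕1⊕1⊕1⊕1 = 1
s16: b16⊕b17⊕b18⊕b19⊕b20⊕b21⊕b22⊕b23⊕b24⊕b25⊕b26⊕b27⊕b28⊕b29⊕b30⊕b31 = 0⊕0⊕1⊕1⊕1⊕0⊕0⊕0⊕1⊕0⊕1⊕1⊕1⊕1⊕1⊕1 = 0
Syndrome (s16...s1) = 01101 → position 13.

13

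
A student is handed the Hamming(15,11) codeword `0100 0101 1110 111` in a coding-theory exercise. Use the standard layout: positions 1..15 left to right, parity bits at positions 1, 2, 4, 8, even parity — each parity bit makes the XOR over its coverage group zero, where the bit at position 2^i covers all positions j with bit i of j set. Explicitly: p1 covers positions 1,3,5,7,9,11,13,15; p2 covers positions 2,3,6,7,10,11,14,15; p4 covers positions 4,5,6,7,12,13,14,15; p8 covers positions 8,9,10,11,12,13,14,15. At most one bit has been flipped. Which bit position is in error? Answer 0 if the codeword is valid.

8

s1: b1⊕b3⊕b5⊕b7⊕b9⊕b11⊕b13⊕b15 = 0⊕0⊕0⊕0⊕1⊕1⊕1⊕1 = 0
s2: b2⊕b3⊕b6⊕b7⊕b10⊕b11⊕b14⊕b15 = 1⊕0⊕1⊕0⊕1⊕1⊕1⊕1 = 0
s4: b4⊕b5⊕b6⊕b7⊕b12⊕b13⊕b14⊕b15 = 0⊕0⊕1⊕0⊕0⊕1⊕1⊕1 = 0
s8: b8⊕b9⊕b10⊕b11⊕b12⊕b13⊕b14⊕b15 = 1⊕1⊕1⊕1⊕0⊕1⊕1⊕1 = 1
Syndrome (s8...s1) = 1000 → position 8.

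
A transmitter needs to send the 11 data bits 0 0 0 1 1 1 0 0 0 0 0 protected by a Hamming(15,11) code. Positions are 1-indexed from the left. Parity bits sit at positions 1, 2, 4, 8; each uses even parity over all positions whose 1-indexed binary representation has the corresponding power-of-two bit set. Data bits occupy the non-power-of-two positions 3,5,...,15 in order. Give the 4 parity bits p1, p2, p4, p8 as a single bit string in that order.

Place data bits at non-power-of-two positions: b3=0, b5=0, b6=0, b7=1, b9=1, b10=1, b11=0, b12=0, b13=0, b14=0, b15=0.
p1 = XOR of data positions {3,5,7,9,11,13,15} = 0⊕0⊕1⊕1⊕0⊕0⊕0 = 0
p2 = XOR of data positions {3,6,7,10,11,14,15} = 0⊕0⊕1⊕1⊕0⊕0⊕0 = 0
p4 = XOR of data positions {5,6,7,12,13,14,15} = 0⊕0⊕1⊕0⊕0⊕0⊕0 = 1
p8 = XOR of data positions {9,10,11,12,13,14,15} = 1⊕1⊕0⊕0⊕0⊕0⊕0 = 0
Parity bits p1,p2,p4,p8 = 0010

0010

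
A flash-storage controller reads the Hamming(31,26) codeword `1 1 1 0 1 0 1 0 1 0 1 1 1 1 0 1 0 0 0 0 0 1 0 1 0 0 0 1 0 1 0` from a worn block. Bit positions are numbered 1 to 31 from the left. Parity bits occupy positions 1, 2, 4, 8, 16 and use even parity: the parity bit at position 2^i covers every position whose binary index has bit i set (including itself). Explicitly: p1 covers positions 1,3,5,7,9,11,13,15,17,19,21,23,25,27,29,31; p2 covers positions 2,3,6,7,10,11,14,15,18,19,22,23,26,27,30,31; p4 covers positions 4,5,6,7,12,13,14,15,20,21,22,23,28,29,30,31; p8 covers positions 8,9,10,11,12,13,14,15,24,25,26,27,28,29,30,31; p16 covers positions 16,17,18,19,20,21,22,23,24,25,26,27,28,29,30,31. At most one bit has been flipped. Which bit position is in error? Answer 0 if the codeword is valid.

s1: b1⊕b3⊕b5⊕b7⊕b9⊕b11⊕b13⊕b15⊕b17⊕b19⊕b21⊕b23⊕b25⊕b27⊕b29⊕b31 = 1⊕1⊕1⊕1⊕1⊕1⊕1⊕0⊕0⊕0⊕0⊕0⊕0⊕0⊕0⊕0 = 1
s2: b2⊕b3⊕b6⊕b7⊕b10⊕b11⊕b14⊕b15⊕b18⊕b19⊕b22⊕b23⊕b26⊕b27⊕b30⊕b31 = 1⊕1⊕0⊕1⊕0⊕1⊕1⊕0⊕0⊕0⊕1⊕0⊕0⊕0⊕1⊕0 = 1
s4: b4⊕b5⊕b6⊕b7⊕b12⊕b13⊕b14⊕b15⊕b20⊕b21⊕b22⊕b23⊕b28⊕b29⊕b30⊕b31 = 0⊕1⊕0⊕1⊕1⊕1⊕1⊕0⊕0⊕0⊕1⊕0⊕1⊕0⊕1⊕0 = 0
s8: b8⊕b9⊕b10⊕b11⊕b12⊕b13⊕b14⊕b15⊕b24⊕b25⊕b26⊕b27⊕b28⊕b29⊕b30⊕b31 = 0⊕1⊕0⊕1⊕1⊕1⊕1⊕0⊕1⊕0⊕0⊕0⊕1⊕0⊕1⊕0 = 0
s16: b16⊕b17⊕b18⊕b19⊕b20⊕b21⊕b22⊕b23⊕b24⊕b25⊕b26⊕b27⊕b28⊕b29⊕b30⊕b31 = 1⊕0⊕0⊕0⊕0⊕0⊕1⊕0⊕1⊕0⊕0⊕0⊕1⊕0⊕1⊕0 = 1
Syndrome (s16...s1) = 10011 → position 19.

19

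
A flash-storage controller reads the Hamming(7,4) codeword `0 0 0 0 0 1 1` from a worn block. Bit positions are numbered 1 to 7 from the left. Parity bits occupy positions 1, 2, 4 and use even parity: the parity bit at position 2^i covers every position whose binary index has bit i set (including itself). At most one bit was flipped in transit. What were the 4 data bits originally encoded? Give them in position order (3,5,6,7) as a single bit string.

s1: b1⊕b3⊕b5⊕b7 = 0⊕0⊕0⊕1 = 1
s2: b2⊕b3⊕b6⊕b7 = 0⊕0⊕1⊕1 = 0
s4: b4⊕b5⊕b6⊕b7 = 0⊕0⊕1⊕1 = 0
Syndrome (s4...s1) = 001 → position 1.
Flip bit 1: corrected codeword = 1000011
Data bits at positions 3,5,6,7: 0011

0011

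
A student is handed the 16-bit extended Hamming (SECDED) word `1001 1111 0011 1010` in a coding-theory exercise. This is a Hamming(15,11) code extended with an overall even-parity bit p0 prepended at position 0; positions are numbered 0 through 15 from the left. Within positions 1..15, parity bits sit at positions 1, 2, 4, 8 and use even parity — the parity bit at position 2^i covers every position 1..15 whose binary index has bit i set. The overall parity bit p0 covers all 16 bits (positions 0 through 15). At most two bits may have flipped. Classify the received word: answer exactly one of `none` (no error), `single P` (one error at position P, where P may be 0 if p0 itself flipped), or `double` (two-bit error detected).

s1: b1⊕b3⊕b5⊕b7⊕b9⊕b11⊕b13⊕b15 = 0⊕1⊕1⊕1⊕0⊕1⊕0⊕0 = 0
s2: b2⊕b3⊕b6⊕b7⊕b10⊕b11⊕b14⊕b15 = 0⊕1⊕1⊕1⊕1⊕1⊕1⊕0 = 0
s4: b4⊕b5⊕b6⊕b7⊕b12⊕b13⊕b14⊕b15 = 1⊕1⊕1⊕1⊕1⊕0⊕1⊕0 = 0
s8: b8⊕b9⊕b10⊕b11⊕b12⊕b13⊕b14⊕b15 = 0⊕0⊕1⊕1⊕1⊕0⊕1⊕0 = 0
Syndrome (s8...s1) = 0000 → position 0 (no error).
Overall parity (XOR of all 16 bits, including p0): 1⊕0⊕0⊕1⊕1⊕1⊕1⊕1⊕0⊕0⊕1⊕1⊕1⊕0⊕1⊕0 = 0
Overall=0, syndrome position=0 → no error.

none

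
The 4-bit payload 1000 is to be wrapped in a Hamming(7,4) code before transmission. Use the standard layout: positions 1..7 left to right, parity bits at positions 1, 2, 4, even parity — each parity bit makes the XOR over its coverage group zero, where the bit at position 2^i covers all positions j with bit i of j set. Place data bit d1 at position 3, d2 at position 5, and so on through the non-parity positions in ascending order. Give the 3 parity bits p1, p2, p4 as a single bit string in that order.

110

Place data bits at non-power-of-two positions: b3=1, b5=0, b6=0, b7=0.
p1 = XOR of data positions {3,5,7} = 1⊕0⊕0 = 1
p2 = XOR of data positions {3,6,7} = 1⊕0⊕0 = 1
p4 = XOR of data positions {5,6,7} = 0⊕0⊕0 = 0
Parity bits p1,p2,p4 = 110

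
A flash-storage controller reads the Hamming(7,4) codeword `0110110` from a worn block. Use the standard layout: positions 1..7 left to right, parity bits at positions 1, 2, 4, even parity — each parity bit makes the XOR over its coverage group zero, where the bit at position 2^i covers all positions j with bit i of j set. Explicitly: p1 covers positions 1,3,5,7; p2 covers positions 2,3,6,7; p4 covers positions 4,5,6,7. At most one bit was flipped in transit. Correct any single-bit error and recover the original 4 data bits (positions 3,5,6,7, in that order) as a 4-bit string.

1110

s1: b1⊕b3⊕b5⊕b7 = 0⊕1⊕1⊕0 = 0
s2: b2⊕b3⊕b6⊕b7 = 1⊕1⊕1⊕0 = 1
s4: b4⊕b5⊕b6⊕b7 = 0⊕1⊕1⊕0 = 0
Syndrome (s4...s1) = 010 → position 2.
Flip bit 2: corrected codeword = 0010110
Data bits at positions 3,5,6,7: 1110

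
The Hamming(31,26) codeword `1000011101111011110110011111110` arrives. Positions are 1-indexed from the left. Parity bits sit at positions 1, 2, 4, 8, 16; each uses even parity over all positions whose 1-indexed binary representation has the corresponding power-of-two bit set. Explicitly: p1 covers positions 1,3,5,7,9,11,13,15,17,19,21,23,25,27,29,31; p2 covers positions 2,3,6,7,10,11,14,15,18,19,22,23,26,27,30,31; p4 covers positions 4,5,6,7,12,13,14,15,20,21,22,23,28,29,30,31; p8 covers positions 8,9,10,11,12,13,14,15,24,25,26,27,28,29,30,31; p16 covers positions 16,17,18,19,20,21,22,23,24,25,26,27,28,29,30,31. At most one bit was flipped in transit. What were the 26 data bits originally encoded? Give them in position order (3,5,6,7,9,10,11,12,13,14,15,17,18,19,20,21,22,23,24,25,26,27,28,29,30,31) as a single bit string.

00110011101110110011111110

s1: b1⊕b3⊕b5⊕b7⊕b9⊕b11⊕b13⊕b15⊕b17⊕b19⊕b21⊕b23⊕b25⊕b27⊕b29⊕b31 = 1⊕0⊕0⊕1⊕0⊕1⊕1⊕1⊕1⊕0⊕1⊕0⊕1⊕1⊕1⊕0 = 0
s2: b2⊕b3⊕b6⊕b7⊕b10⊕b11⊕b14⊕b15⊕b18⊕b19⊕b22⊕b23⊕b26⊕b27⊕b30⊕b31 = 0⊕0⊕1⊕1⊕1⊕1⊕0⊕1⊕1⊕0⊕0⊕0⊕1⊕1⊕1⊕0 = 1
s4: b4⊕b5⊕b6⊕b7⊕b12⊕b13⊕b14⊕b15⊕b20⊕b21⊕b22⊕b23⊕b28⊕b29⊕b30⊕b31 = 0⊕0⊕1⊕1⊕1⊕1⊕0⊕1⊕1⊕1⊕0⊕0⊕1⊕1⊕1⊕0 = 0
s8: b8⊕b9⊕b10⊕b11⊕b12⊕b13⊕b14⊕b15⊕b24⊕b25⊕b26⊕b27⊕b28⊕b29⊕b30⊕b31 = 1⊕0⊕1⊕1⊕1⊕1⊕0⊕1⊕1⊕1⊕1⊕1⊕1⊕1⊕1⊕0 = 1
s16: b16⊕b17⊕b18⊕b19⊕b20⊕b21⊕b22⊕b23⊕b24⊕b25⊕b26⊕b27⊕b28⊕b29⊕b30⊕b31 = 1⊕1⊕1⊕0⊕1⊕1⊕0⊕0⊕1⊕1⊕1⊕1⊕1⊕1⊕1⊕0 = 0
Syndrome (s16...s1) = 01010 → position 10.
Flip bit 10: corrected codeword = 1000011100111011110110011111110
Data bits at positions 3,5,6,7,9,10,11,12,13,14,15,17,18,19,20,21,22,23,24,25,26,27,28,29,30,31: 00110011101110110011111110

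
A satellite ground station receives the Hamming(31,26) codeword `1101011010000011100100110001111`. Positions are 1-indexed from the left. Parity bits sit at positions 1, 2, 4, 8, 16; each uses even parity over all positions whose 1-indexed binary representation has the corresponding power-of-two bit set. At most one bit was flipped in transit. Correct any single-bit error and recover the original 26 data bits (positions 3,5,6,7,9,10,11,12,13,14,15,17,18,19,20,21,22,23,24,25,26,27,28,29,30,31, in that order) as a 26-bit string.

s1: b1⊕b3⊕b5⊕b7⊕b9⊕b11⊕b13⊕b15⊕b17⊕b19⊕b21⊕b23⊕b25⊕b27⊕b29⊕b31 = 1⊕0⊕0⊕1⊕1⊕0⊕0⊕1⊕1⊕0⊕0⊕1⊕0⊕0⊕1⊕1 = 0
s2: b2⊕b3⊕b6⊕b7⊕b10⊕b11⊕b14⊕b15⊕b18⊕b19⊕b22⊕b23⊕b26⊕b27⊕b30⊕b31 = 1⊕0⊕1⊕1⊕0⊕0⊕0⊕1⊕0⊕0⊕0⊕1⊕0⊕0⊕1⊕1 = 1
s4: b4⊕b5⊕b6⊕b7⊕b12⊕b13⊕b14⊕b15⊕b20⊕b21⊕b22⊕b23⊕b28⊕b29⊕b30⊕b31 = 1⊕0⊕1⊕1⊕0⊕0⊕0⊕1⊕1⊕0⊕0⊕1⊕1⊕1⊕1⊕1 = 0
s8: b8⊕b9⊕b10⊕b11⊕b12⊕b13⊕b14⊕b15⊕b24⊕b25⊕b26⊕b27⊕b28⊕b29⊕b30⊕b31 = 0⊕1⊕0⊕0⊕0⊕0⊕0⊕1⊕1⊕0⊕0⊕0⊕1⊕1⊕1⊕1 = 1
s16: b16⊕b17⊕b18⊕b19⊕b20⊕b21⊕b22⊕b23⊕b24⊕b25⊕b26⊕b27⊕b28⊕b29⊕b30⊕b31 = 1⊕1⊕0⊕0⊕1⊕0⊕0⊕1⊕1⊕0⊕0⊕0⊕1⊕1⊕1⊕1 = 1
Syndrome (s16...s1) = 11010 → position 26.
Flip bit 26: corrected codeword = 1101011010000011100100110101111
Data bits at positions 3,5,6,7,9,10,11,12,13,14,15,17,18,19,20,21,22,23,24,25,26,27,28,29,30,31: 00111000001100100110101111

00111000001100100110101111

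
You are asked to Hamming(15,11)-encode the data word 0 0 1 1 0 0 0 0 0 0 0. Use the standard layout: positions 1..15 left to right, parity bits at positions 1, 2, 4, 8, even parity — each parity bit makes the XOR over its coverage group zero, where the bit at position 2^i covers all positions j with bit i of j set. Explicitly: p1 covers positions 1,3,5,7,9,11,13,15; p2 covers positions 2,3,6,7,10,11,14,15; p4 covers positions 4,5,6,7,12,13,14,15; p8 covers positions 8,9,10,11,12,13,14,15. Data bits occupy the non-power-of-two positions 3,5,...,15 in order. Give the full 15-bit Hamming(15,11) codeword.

Place data bits at non-power-of-two positions: b3=0, b5=0, b6=1, b7=1, b9=0, b10=0, b11=0, b12=0, b13=0, b14=0, b15=0.
p1 = XOR of data positions {3,5,7,9,11,13,15} = 0⊕0⊕1⊕0⊕0⊕0⊕0 = 1
p2 = XOR of data positions {3,6,7,10,11,14,15} = 0⊕1⊕1⊕0⊕0⊕0⊕0 = 0
p4 = XOR of data positions {5,6,7,12,13,14,15} = 0⊕1⊕1⊕0⊕0⊕0⊕0 = 0
p8 = XOR of data positions {9,10,11,12,13,14,15} = 0⊕0⊕0⊕0⊕0⊕0⊕0 = 0
Codeword b1..b15 = 100001100000000

100001100000000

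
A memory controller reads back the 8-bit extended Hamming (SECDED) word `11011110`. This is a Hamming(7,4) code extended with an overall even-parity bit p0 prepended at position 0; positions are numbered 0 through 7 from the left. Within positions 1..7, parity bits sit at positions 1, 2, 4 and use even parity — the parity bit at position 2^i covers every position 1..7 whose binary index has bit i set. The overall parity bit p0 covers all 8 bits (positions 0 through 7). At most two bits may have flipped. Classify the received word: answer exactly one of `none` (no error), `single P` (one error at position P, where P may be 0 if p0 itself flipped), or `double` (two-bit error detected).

s1: b1⊕b3⊕b5⊕b7 = 1⊕1⊕1⊕0 = 1
s2: b2⊕b3⊕b6⊕b7 = 0⊕1⊕1⊕0 = 0
s4: b4⊕b5⊕b6⊕b7 = 1⊕1⊕1⊕0 = 1
Syndrome (s4...s1) = 101 → position 5.
Overall parity (XOR of all 8 bits, including p0): 1⊕1⊕0⊕1⊕1⊕1⊕1⊕0 = 0
Overall=0, syndrome position=5 → double-bit error detected (uncorrectable).

double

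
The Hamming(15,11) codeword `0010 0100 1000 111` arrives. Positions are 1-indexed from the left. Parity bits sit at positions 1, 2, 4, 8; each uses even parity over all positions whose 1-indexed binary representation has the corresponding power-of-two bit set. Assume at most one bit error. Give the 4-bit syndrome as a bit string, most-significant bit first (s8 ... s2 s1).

0000

s1: b1⊕b3⊕b5⊕b7⊕b9⊕b11⊕b13⊕b15 = 0⊕1⊕0⊕0⊕1⊕0⊕1⊕1 = 0
s2: b2⊕b3⊕b6⊕b7⊕b10⊕b11⊕b14⊕b15 = 0⊕1⊕1⊕0⊕0⊕0⊕1⊕1 = 0
s4: b4⊕b5⊕b6⊕b7⊕b12⊕b13⊕b14⊕b15 = 0⊕0⊕1⊕0⊕0⊕1⊕1⊕1 = 0
s8: b8⊕b9⊕b10⊕b11⊕b12⊕b13⊕b14⊕b15 = 0⊕1⊕0⊕0⊕0⊕1⊕1⊕1 = 0
Syndrome (s8...s1) = 0000 → position 0 (no error).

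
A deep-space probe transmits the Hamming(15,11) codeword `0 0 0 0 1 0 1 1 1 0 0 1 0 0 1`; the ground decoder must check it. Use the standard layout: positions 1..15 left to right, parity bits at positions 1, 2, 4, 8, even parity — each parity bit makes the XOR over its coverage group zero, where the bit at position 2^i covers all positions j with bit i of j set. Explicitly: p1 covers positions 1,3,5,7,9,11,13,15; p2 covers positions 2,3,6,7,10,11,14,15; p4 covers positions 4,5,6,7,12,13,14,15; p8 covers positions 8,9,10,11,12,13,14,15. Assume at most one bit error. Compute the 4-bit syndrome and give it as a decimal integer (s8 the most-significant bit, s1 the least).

s1: b1⊕b3⊕b5⊕b7⊕b9⊕b11⊕b13⊕b15 = 0⊕0⊕1⊕1⊕1⊕0⊕0⊕1 = 0
s2: b2⊕b3⊕b6⊕b7⊕b10⊕b11⊕b14⊕b15 = 0⊕0⊕0⊕1⊕0⊕0⊕0⊕1 = 0
s4: b4⊕b5⊕b6⊕b7⊕b12⊕b13⊕b14⊕b15 = 0⊕1⊕0⊕1⊕1⊕0⊕0⊕1 = 0
s8: b8⊕b9⊕b10⊕b11⊕b12⊕b13⊕b14⊕b15 = 1⊕1⊕0⊕0⊕1⊕0⊕0⊕1 = 0
Syndrome (s8...s1) = 0000 → position 0 (no error).

0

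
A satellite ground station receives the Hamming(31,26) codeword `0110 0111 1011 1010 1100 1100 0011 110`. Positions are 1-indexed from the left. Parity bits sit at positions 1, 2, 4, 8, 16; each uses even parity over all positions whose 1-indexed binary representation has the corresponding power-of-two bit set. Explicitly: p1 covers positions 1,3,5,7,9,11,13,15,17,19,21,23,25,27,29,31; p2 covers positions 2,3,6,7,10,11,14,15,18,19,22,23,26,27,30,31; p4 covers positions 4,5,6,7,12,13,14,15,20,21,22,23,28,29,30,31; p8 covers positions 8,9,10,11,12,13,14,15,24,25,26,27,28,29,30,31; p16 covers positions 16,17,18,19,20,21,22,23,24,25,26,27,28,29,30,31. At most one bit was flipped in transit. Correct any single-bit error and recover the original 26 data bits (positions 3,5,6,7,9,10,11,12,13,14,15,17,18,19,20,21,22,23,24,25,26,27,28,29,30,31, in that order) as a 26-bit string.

s1: b1⊕b3⊕b5⊕b7⊕b9⊕b11⊕b13⊕b15⊕b17⊕b19⊕b21⊕b23⊕b25⊕b27⊕b29⊕b31 = 0⊕1⊕0⊕1⊕1⊕1⊕1⊕1⊕1⊕0⊕1⊕0⊕0⊕1⊕1⊕0 = 0
s2: b2⊕b3⊕b6⊕b7⊕b10⊕b11⊕b14⊕b15⊕b18⊕b19⊕b22⊕b23⊕b26⊕b27⊕b30⊕b31 = 1⊕1⊕1⊕1⊕0⊕1⊕0⊕1⊕1⊕0⊕1⊕0⊕0⊕1⊕1⊕0 = 0
s4: b4⊕b5⊕b6⊕b7⊕b12⊕b13⊕b14⊕b15⊕b20⊕b21⊕b22⊕b23⊕b28⊕b29⊕b30⊕b31 = 0⊕0⊕1⊕1⊕1⊕1⊕0⊕1⊕0⊕1⊕1⊕0⊕1⊕1⊕1⊕0 = 0
s8: b8⊕b9⊕b10⊕b11⊕b12⊕b13⊕b14⊕b15⊕b24⊕b25⊕b26⊕b27⊕b28⊕b29⊕b30⊕b31 = 1⊕1⊕0⊕1⊕1⊕1⊕0⊕1⊕0⊕0⊕0⊕1⊕1⊕1⊕1⊕0 = 0
s16: b16⊕b17⊕b18⊕b19⊕b20⊕b21⊕b22⊕b23⊕b24⊕b25⊕b26⊕b27⊕b28⊕b29⊕b30⊕b31 = 0⊕1⊕1⊕0⊕0⊕1⊕1⊕0⊕0⊕0⊕0⊕1⊕1⊕1⊕1⊕0 = 0
Syndrome (s16...s1) = 00000 → position 0 (no error).
No correction needed.
Data bits at positions 3,5,6,7,9,10,11,12,13,14,15,17,18,19,20,21,22,23,24,25,26,27,28,29,30,31: 10111011101110011000011110

10111011101110011000011110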